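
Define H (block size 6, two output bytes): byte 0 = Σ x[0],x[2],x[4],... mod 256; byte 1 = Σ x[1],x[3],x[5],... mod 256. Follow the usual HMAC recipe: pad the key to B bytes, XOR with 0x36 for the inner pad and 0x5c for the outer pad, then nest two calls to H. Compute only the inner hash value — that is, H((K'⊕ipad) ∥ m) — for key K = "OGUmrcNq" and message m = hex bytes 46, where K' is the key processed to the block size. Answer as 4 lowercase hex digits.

Key "OGUmrcNq" = 4f 47 55 6d 72 63 4e 71 is 8 bytes > B = 6, so hash it first: H(key) = 64 88, then zero-pad to 6 bytes: K' = 64 88 00 00 00 00.
K' ⊕ ipad = 52 be 36 36 36 36.
Inner input = 52 be 36 36 36 36 ∥ 46.
Inner hash: even-index sum = 260 mod 256 = 4; odd-index sum = 298 mod 256 = 42 → 04 2a.

042a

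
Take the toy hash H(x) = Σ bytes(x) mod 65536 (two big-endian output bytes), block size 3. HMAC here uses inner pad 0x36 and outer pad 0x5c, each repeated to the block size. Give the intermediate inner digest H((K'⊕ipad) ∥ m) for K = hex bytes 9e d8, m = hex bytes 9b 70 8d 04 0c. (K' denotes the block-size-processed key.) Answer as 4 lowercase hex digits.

0374

Key hex bytes 9e d8 is 2 bytes ≤ B = 3; zero-pad to 3 bytes: K' = 9e d8 00.
K' ⊕ ipad = a8 ee 36.
Inner input = a8 ee 36 ∥ 9b 70 8d 04 0c.
Inner hash: sum = 168+238+54+155+112+141+4+12 = 884 → 03 74.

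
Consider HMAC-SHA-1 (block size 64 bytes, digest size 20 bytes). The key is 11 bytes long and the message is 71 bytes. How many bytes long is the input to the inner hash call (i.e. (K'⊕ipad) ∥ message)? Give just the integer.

Key is 11 ≤ 64 bytes, zero-padded: |K'| = 64.
Inner input = (K'⊕ipad) ∥ m → 64 + 71 = 135 bytes.

135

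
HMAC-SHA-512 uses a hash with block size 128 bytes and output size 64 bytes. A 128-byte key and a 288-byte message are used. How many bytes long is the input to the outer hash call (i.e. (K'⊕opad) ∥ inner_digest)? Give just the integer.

192

Key is 128 ≤ 128 bytes, zero-padded: |K'| = 128.
Outer input = (K'⊕opad) ∥ H(inner) → 128 + 64 = 192 bytes.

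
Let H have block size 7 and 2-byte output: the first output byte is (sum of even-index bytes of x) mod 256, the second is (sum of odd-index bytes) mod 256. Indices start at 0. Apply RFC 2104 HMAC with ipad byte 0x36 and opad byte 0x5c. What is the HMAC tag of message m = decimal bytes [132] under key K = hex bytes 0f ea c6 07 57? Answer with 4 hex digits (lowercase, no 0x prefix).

Key hex bytes 0f ea c6 07 57 is 5 bytes ≤ B = 7; zero-pad to 7 bytes: K' = 0f ea c6 07 57 00 00.
K' ⊕ ipad = 39 dc f0 31 61 36 36.  K' ⊕ opad = 53 b6 9a 5b 0b 5c 5c.
Inner input = (K'⊕ipad) ∥ m = 39 dc f0 31 61 36 36 ∥ 84.
Inner hash: even-index sum = 448 mod 256 = 192; odd-index sum = 455 mod 256 = 199 → c0 c7.
Outer input = (K'⊕opad) ∥ inner = 53 b6 9a 5b 0b 5c 5c ∥ c0 c7.
Outer hash (tag): even-index sum = 539 mod 256 = 27; odd-index sum = 557 mod 256 = 45 → 1b 2d.

1b2d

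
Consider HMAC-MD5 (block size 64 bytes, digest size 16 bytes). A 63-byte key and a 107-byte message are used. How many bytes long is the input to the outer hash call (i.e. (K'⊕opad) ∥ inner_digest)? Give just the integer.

Key is 63 ≤ 64 bytes, zero-padded: |K'| = 64.
Outer input = (K'⊕opad) ∥ H(inner) → 64 + 16 = 80 bytes.

80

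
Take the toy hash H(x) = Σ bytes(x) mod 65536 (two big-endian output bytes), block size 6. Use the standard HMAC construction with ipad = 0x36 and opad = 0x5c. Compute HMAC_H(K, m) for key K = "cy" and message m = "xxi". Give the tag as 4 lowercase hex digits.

Key "cy" = 63 79 is 2 bytes ≤ B = 6; zero-pad to 6 bytes: K' = 63 79 00 00 00 00.
K' ⊕ ipad = 55 4f 36 36 36 36.  K' ⊕ opad = 3f 25 5c 5c 5c 5c.
Inner input = (K'⊕ipad) ∥ m = 55 4f 36 36 36 36 ∥ 78 78 69.
Inner hash: sum = 85+79+54+54+54+54+120+120+105 = 725 → 02 d5.
Outer input = (K'⊕opad) ∥ inner = 3f 25 5c 5c 5c 5c ∥ 02 d5.
Outer hash (tag): sum = 63+37+92+92+92+92+2+213 = 683 → 02 ab.

02ab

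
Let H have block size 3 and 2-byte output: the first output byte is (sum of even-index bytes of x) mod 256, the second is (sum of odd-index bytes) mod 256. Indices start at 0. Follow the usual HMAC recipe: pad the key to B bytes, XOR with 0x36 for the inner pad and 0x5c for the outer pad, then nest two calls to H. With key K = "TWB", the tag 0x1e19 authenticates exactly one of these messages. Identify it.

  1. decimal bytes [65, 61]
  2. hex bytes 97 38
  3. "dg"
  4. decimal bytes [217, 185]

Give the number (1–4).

Key "TWB" = 54 57 42 is exactly B = 3 bytes: K' = 54 57 42.
K' ⊕ ipad = 62 61 74; K' ⊕ opad = 08 0b 1e.
m1: inner = H(62 61 74 41 3d) = 13 a2; tag = H(08 0b 1e 13 a2) = c81e
m2: inner = H(62 61 74 97 38) = 0e f8; tag = H(08 0b 1e 0e f8) = 1e19 ← matches
m3: inner = H(62 61 74 64 67) = 3d c5; tag = H(08 0b 1e 3d c5) = eb48
m4: inner = H(62 61 74 d9 b9) = 8f 3a; tag = H(08 0b 1e 8f 3a) = 609a

2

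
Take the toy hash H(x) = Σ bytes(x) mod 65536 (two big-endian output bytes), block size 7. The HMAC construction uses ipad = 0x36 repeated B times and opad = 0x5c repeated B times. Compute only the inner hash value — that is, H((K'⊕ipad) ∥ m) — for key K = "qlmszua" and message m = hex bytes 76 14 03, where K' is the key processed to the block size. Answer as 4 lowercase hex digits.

02b4

Key "qlmszua" = 71 6c 6d 73 7a 75 61 is exactly B = 7 bytes: K' = 71 6c 6d 73 7a 75 61.
K' ⊕ ipad = 47 5a 5b 45 4c 43 57.
Inner input = 47 5a 5b 45 4c 43 57 ∥ 76 14 03.
Inner hash: sum = 71+90+91+69+76+67+87+118+20+3 = 692 → 02 b4.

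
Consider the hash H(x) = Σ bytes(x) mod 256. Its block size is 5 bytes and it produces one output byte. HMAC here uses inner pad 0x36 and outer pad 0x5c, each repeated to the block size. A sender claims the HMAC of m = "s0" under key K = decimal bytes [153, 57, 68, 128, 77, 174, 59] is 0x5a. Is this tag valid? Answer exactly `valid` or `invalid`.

Key decimal bytes [153, 57, 68, 128, 77, 174, 59] = 99 39 44 80 4d ae 3b is 7 bytes > B = 5, so hash it first: H(key) = cc, then zero-pad to 5 bytes: K' = cc 00 00 00 00.
K' ⊕ ipad = fa 36 36 36 36; K' ⊕ opad = 90 5c 5c 5c 5c.
Inner hash: sum = 250+54+54+54+54+115+48 = 629; mod 256 = 117 → 75.
Outer hash (recomputed tag): sum = 144+92+92+92+92+117 = 629; mod 256 = 117 → 75.
Recomputed tag = 75; claimed = 5a → mismatch.

invalid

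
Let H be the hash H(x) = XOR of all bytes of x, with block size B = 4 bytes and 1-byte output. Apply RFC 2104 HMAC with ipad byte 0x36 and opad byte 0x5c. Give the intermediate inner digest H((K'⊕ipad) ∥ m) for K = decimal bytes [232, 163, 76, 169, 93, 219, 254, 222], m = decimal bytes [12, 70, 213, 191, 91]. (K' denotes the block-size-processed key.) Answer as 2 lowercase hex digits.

Key decimal bytes [232, 163, 76, 169, 93, 219, 254, 222] = e8 a3 4c a9 5d db fe de is 8 bytes > B = 4, so hash it first: H(key) = 08, then zero-pad to 4 bytes: K' = 08 00 00 00.
K' ⊕ ipad = 3e 36 36 36.
Inner input = 3e 36 36 36 ∥ 0c 46 d5 bf 5b.
Inner hash: XOR 3e⊕36⊕36⊕36⊕0c⊕46⊕d5⊕bf⊕5b = 73.

73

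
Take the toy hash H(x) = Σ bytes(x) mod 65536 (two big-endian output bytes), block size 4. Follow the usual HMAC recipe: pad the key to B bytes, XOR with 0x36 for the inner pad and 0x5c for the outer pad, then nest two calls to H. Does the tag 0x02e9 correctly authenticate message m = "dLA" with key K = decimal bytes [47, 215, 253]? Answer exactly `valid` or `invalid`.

Key decimal bytes [47, 215, 253] = 2f d7 fd is 3 bytes ≤ B = 4; zero-pad to 4 bytes: K' = 2f d7 fd 00.
K' ⊕ ipad = 19 e1 cb 36; K' ⊕ opad = 73 8b a1 5c.
Inner hash: sum = 25+225+203+54+100+76+65 = 748 → 02 ec.
Outer hash (recomputed tag): sum = 115+139+161+92+2+236 = 745 → 02 e9.
Recomputed tag = 02e9; claimed = 02e9 → match.

valid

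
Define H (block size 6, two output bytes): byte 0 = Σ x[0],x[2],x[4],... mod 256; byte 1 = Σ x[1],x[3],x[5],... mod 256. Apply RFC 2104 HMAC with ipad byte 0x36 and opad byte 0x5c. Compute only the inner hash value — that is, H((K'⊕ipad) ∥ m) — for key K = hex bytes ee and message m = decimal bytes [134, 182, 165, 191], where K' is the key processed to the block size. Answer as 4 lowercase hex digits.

Key hex bytes ee is 1 byte ≤ B = 6; zero-pad to 6 bytes: K' = ee 00 00 00 00 00.
K' ⊕ ipad = d8 36 36 36 36 36.
Inner input = d8 36 36 36 36 36 ∥ 86 b6 a5 bf.
Inner hash: even-index sum = 623 mod 256 = 111; odd-index sum = 535 mod 256 = 23 → 6f 17.

6f17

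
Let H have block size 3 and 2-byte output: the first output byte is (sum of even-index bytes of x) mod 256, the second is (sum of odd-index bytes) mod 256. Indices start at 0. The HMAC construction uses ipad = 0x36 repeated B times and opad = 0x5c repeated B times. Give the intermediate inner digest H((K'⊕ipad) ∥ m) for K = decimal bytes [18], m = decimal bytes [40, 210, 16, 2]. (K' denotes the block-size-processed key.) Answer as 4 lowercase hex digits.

2e6e

Key decimal bytes [18] = 12 is 1 byte ≤ B = 3; zero-pad to 3 bytes: K' = 12 00 00.
K' ⊕ ipad = 24 36 36.
Inner input = 24 36 36 ∥ 28 d2 10 02.
Inner hash: even-index sum = 302 mod 256 = 46; odd-index sum = 110 mod 256 = 110 → 2e 6e.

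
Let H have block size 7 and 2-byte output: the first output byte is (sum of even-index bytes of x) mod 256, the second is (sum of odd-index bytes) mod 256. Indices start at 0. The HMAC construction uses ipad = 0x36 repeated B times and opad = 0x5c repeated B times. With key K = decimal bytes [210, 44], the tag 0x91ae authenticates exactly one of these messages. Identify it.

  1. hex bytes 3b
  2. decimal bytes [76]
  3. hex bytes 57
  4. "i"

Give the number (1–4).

4

Key decimal bytes [210, 44] = d2 2c is 2 bytes ≤ B = 7; zero-pad to 7 bytes: K' = d2 2c 00 00 00 00 00.
K' ⊕ ipad = e4 1a 36 36 36 36 36; K' ⊕ opad = 8e 70 5c 5c 5c 5c 5c.
m1: inner = H(e4 1a 36 36 36 36 36 3b) = 86 c1; tag = H(8e 70 5c 5c 5c 5c 5c 86 c1) = 63ae
m2: inner = H(e4 1a 36 36 36 36 36 4c) = 86 d2; tag = H(8e 70 5c 5c 5c 5c 5c 86 d2) = 74ae
m3: inner = H(e4 1a 36 36 36 36 36 57) = 86 dd; tag = H(8e 70 5c 5c 5c 5c 5c 86 dd) = 7fae
m4: inner = H(e4 1a 36 36 36 36 36 69) = 86 ef; tag = H(8e 70 5c 5c 5c 5c 5c 86 ef) = 91ae ← matches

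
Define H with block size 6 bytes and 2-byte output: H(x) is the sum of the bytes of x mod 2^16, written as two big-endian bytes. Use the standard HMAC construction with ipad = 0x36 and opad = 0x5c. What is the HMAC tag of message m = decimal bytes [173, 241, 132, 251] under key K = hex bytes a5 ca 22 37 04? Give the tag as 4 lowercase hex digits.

Key hex bytes a5 ca 22 37 04 is 5 bytes ≤ B = 6; zero-pad to 6 bytes: K' = a5 ca 22 37 04 00.
K' ⊕ ipad = 93 fc 14 01 32 36.  K' ⊕ opad = f9 96 7e 6b 58 5c.
Inner input = (K'⊕ipad) ∥ m = 93 fc 14 01 32 36 ∥ ad f1 84 fb.
Inner hash: sum = 147+252+20+1+50+54+173+241+132+251 = 1321 → 05 29.
Outer input = (K'⊕opad) ∥ inner = f9 96 7e 6b 58 5c ∥ 05 29.
Outer hash (tag): sum = 249+150+126+107+88+92+5+41 = 858 → 03 5a.

035a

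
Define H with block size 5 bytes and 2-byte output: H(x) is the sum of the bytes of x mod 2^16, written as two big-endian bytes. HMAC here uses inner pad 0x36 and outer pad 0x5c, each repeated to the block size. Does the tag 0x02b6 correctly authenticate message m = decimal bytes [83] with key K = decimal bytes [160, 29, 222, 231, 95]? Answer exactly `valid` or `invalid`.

valid

Key decimal bytes [160, 29, 222, 231, 95] = a0 1d de e7 5f is exactly B = 5 bytes: K' = a0 1d de e7 5f.
K' ⊕ ipad = 96 2b e8 d1 69; K' ⊕ opad = fc 41 82 bb 03.
Inner hash: sum = 150+43+232+209+105+83 = 822 → 03 36.
Outer hash (recomputed tag): sum = 252+65+130+187+3+3+54 = 694 → 02 b6.
Recomputed tag = 02b6; claimed = 02b6 → match.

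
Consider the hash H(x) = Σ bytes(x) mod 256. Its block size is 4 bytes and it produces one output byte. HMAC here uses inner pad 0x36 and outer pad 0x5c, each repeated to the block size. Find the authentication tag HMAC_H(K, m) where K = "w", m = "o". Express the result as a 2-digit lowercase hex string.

91

Key "w" = 77 is 1 byte ≤ B = 4; zero-pad to 4 bytes: K' = 77 00 00 00.
K' ⊕ ipad = 41 36 36 36.  K' ⊕ opad = 2b 5c 5c 5c.
Inner input = (K'⊕ipad) ∥ m = 41 36 36 36 ∥ 6f.
Inner hash: sum = 65+54+54+54+111 = 338; mod 256 = 82 → 52.
Outer input = (K'⊕opad) ∥ inner = 2b 5c 5c 5c ∥ 52.
Outer hash (tag): sum = 43+92+92+92+82 = 401; mod 256 = 145 → 91.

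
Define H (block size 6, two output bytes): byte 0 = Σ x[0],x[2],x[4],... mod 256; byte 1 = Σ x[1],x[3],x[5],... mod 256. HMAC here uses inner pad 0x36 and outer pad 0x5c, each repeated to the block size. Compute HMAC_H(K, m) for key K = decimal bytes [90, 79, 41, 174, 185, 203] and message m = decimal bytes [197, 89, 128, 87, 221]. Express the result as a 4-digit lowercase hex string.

Key decimal bytes [90, 79, 41, 174, 185, 203] = 5a 4f 29 ae b9 cb is exactly B = 6 bytes: K' = 5a 4f 29 ae b9 cb.
K' ⊕ ipad = 6c 79 1f 98 8f fd.  K' ⊕ opad = 06 13 75 f2 e5 97.
Inner input = (K'⊕ipad) ∥ m = 6c 79 1f 98 8f fd ∥ c5 59 80 57 dd.
Inner hash: even-index sum = 828 mod 256 = 60; odd-index sum = 702 mod 256 = 190 → 3c be.
Outer input = (K'⊕opad) ∥ inner = 06 13 75 f2 e5 97 ∥ 3c be.
Outer hash (tag): even-index sum = 412 mod 256 = 156; odd-index sum = 602 mod 256 = 90 → 9c 5a.

9c5a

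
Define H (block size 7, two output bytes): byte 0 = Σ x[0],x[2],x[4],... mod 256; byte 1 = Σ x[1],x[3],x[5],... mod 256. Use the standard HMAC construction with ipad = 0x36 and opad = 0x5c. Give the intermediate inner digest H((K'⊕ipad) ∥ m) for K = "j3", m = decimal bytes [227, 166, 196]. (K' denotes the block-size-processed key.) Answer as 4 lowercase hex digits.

Key "j3" = 6a 33 is 2 bytes ≤ B = 7; zero-pad to 7 bytes: K' = 6a 33 00 00 00 00 00.
K' ⊕ ipad = 5c 05 36 36 36 36 36.
Inner input = 5c 05 36 36 36 36 36 ∥ e3 a6 c4.
Inner hash: even-index sum = 420 mod 256 = 164; odd-index sum = 536 mod 256 = 24 → a4 18.

a418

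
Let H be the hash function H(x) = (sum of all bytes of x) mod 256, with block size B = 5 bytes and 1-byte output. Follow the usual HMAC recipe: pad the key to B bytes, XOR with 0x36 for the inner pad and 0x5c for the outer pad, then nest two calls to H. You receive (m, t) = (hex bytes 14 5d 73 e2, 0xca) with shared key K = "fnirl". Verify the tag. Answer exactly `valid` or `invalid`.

Key "fnirl" = 66 6e 69 72 6c is exactly B = 5 bytes: K' = 66 6e 69 72 6c.
K' ⊕ ipad = 50 58 5f 44 5a; K' ⊕ opad = 3a 32 35 2e 30.
Inner hash: sum = 80+88+95+68+90+20+93+115+226 = 875; mod 256 = 107 → 6b.
Outer hash (recomputed tag): sum = 58+50+53+46+48+107 = 362; mod 256 = 106 → 6a.
Recomputed tag = 6a; claimed = ca → mismatch.

invalid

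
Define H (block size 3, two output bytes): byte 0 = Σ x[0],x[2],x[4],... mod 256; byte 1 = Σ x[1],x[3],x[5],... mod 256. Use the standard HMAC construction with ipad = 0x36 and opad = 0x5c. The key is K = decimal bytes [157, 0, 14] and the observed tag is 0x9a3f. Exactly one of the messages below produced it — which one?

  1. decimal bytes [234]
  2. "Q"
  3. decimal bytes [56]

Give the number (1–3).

Key decimal bytes [157, 0, 14] = 9d 00 0e is exactly B = 3 bytes: K' = 9d 00 0e.
K' ⊕ ipad = ab 36 38; K' ⊕ opad = c1 5c 52.
m1: inner = H(ab 36 38 ea) = e3 20; tag = H(c1 5c 52 e3 20) = 333f
m2: inner = H(ab 36 38 51) = e3 87; tag = H(c1 5c 52 e3 87) = 9a3f ← matches
m3: inner = H(ab 36 38 38) = e3 6e; tag = H(c1 5c 52 e3 6e) = 813f

2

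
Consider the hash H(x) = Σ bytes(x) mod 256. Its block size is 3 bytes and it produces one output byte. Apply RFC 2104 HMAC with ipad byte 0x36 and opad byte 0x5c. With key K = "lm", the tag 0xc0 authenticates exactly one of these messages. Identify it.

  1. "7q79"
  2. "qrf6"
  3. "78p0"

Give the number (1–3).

1

Key "lm" = 6c 6d is 2 bytes ≤ B = 3; zero-pad to 3 bytes: K' = 6c 6d 00.
K' ⊕ ipad = 5a 5b 36; K' ⊕ opad = 30 31 5c.
m1: inner = H(5a 5b 36 37 71 37 39) = 03; tag = H(30 31 5c 03) = c0 ← matches
m2: inner = H(5a 5b 36 71 72 66 36) = 6a; tag = H(30 31 5c 6a) = 27
m3: inner = H(5a 5b 36 37 38 70 30) = fa; tag = H(30 31 5c fa) = b7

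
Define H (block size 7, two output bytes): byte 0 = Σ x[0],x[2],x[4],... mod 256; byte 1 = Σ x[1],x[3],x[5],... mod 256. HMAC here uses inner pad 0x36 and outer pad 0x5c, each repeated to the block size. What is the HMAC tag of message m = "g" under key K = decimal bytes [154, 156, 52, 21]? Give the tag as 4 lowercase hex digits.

507f

Key decimal bytes [154, 156, 52, 21] = 9a 9c 34 15 is 4 bytes ≤ B = 7; zero-pad to 7 bytes: K' = 9a 9c 34 15 00 00 00.
K' ⊕ ipad = ac aa 02 23 36 36 36.  K' ⊕ opad = c6 c0 68 49 5c 5c 5c.
Inner input = (K'⊕ipad) ∥ m = ac aa 02 23 36 36 36 ∥ 67.
Inner hash: even-index sum = 282 mod 256 = 26; odd-index sum = 362 mod 256 = 106 → 1a 6a.
Outer input = (K'⊕opad) ∥ inner = c6 c0 68 49 5c 5c 5c ∥ 1a 6a.
Outer hash (tag): even-index sum = 592 mod 256 = 80; odd-index sum = 383 mod 256 = 127 → 50 7f.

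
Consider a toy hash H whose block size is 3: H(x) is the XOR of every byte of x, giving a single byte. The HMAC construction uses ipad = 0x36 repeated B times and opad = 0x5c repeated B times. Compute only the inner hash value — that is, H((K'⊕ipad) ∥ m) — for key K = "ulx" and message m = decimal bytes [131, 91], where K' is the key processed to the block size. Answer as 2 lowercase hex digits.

8f

Key "ulx" = 75 6c 78 is exactly B = 3 bytes: K' = 75 6c 78.
K' ⊕ ipad = 43 5a 4e.
Inner input = 43 5a 4e ∥ 83 5b.
Inner hash: XOR 43⊕5a⊕4e⊕83⊕5b = 8f.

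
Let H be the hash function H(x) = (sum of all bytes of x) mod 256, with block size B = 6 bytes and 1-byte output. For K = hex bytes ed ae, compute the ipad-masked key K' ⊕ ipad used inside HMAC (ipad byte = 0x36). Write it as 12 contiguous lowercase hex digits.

Key hex bytes ed ae is 2 bytes ≤ B = 6; zero-pad to 6 bytes: K' = ed ae 00 00 00 00.
XOR each byte with 0x36: ed⊕36=db, ae⊕36=98, 00⊕36=36, 00⊕36=36, 00⊕36=36, 00⊕36=36.

db9836363636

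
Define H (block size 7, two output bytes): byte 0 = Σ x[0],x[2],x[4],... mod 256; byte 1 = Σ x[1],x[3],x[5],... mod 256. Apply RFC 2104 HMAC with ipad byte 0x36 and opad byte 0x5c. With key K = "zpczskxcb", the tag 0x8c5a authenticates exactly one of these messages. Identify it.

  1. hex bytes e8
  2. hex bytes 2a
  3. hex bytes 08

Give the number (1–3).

3

Key "zpczskxcb" = 7a 70 63 7a 73 6b 78 63 62 is 9 bytes > B = 7, so hash it first: H(key) = 2a b8, then zero-pad to 7 bytes: K' = 2a b8 00 00 00 00 00.
K' ⊕ ipad = 1c 8e 36 36 36 36 36; K' ⊕ opad = 76 e4 5c 5c 5c 5c 5c.
m1: inner = H(1c 8e 36 36 36 36 36 e8) = be e2; tag = H(76 e4 5c 5c 5c 5c 5c be e2) = 6c5a
m2: inner = H(1c 8e 36 36 36 36 36 2a) = be 24; tag = H(76 e4 5c 5c 5c 5c 5c be 24) = ae5a
m3: inner = H(1c 8e 36 36 36 36 36 08) = be 02; tag = H(76 e4 5c 5c 5c 5c 5c be 02) = 8c5a ← matches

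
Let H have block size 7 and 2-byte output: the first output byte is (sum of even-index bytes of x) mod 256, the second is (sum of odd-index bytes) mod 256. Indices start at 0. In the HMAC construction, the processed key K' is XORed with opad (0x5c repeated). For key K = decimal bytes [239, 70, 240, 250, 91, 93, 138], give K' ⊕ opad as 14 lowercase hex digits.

b31aaca60701d6

Key decimal bytes [239, 70, 240, 250, 91, 93, 138] = ef 46 f0 fa 5b 5d 8a is exactly B = 7 bytes: K' = ef 46 f0 fa 5b 5d 8a.
XOR each byte with 0x5c: ef⊕5c=b3, 46⊕5c=1a, f0⊕5c=ac, fa⊕5c=a6, 5b⊕5c=07, 5d⊕5c=01, 8a⊕5c=d6.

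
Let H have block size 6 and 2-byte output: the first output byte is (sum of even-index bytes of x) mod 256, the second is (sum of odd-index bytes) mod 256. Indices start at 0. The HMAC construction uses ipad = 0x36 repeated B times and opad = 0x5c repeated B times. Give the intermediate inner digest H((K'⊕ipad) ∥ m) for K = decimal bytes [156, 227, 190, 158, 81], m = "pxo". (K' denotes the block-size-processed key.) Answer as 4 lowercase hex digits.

782b

Key decimal bytes [156, 227, 190, 158, 81] = 9c e3 be 9e 51 is 5 bytes ≤ B = 6; zero-pad to 6 bytes: K' = 9c e3 be 9e 51 00.
K' ⊕ ipad = aa d5 88 a8 67 36.
Inner input = aa d5 88 a8 67 36 ∥ 70 78 6f.
Inner hash: even-index sum = 632 mod 256 = 120; odd-index sum = 555 mod 256 = 43 → 78 2b.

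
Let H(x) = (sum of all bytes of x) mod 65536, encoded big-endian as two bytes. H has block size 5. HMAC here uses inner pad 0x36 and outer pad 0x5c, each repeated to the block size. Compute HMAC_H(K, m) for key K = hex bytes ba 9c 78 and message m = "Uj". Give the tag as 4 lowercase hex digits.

Key hex bytes ba 9c 78 is 3 bytes ≤ B = 5; zero-pad to 5 bytes: K' = ba 9c 78 00 00.
K' ⊕ ipad = 8c aa 4e 36 36.  K' ⊕ opad = e6 c0 24 5c 5c.
Inner input = (K'⊕ipad) ∥ m = 8c aa 4e 36 36 ∥ 55 6a.
Inner hash: sum = 140+170+78+54+54+85+106 = 687 → 02 af.
Outer input = (K'⊕opad) ∥ inner = e6 c0 24 5c 5c ∥ 02 af.
Outer hash (tag): sum = 230+192+36+92+92+2+175 = 819 → 03 33.

0333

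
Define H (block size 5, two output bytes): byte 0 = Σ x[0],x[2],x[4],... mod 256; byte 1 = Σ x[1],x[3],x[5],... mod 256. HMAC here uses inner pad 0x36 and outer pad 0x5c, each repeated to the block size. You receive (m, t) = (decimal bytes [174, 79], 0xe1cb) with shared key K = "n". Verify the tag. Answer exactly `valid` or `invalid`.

invalid

Key "n" = 6e is 1 byte ≤ B = 5; zero-pad to 5 bytes: K' = 6e 00 00 00 00.
K' ⊕ ipad = 58 36 36 36 36; K' ⊕ opad = 32 5c 5c 5c 5c.
Inner hash: even-index sum = 275 mod 256 = 19; odd-index sum = 282 mod 256 = 26 → 13 1a.
Outer hash (recomputed tag): even-index sum = 260 mod 256 = 4; odd-index sum = 203 mod 256 = 203 → 04 cb.
Recomputed tag = 04cb; claimed = e1cb → mismatch.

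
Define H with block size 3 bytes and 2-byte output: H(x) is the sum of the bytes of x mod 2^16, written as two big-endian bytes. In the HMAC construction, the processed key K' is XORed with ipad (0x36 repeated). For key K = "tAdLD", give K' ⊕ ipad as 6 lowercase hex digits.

379f36

Key "tAdLD" = 74 41 64 4c 44 is 5 bytes > B = 3, so hash it first: H(key) = 01 a9, then zero-pad to 3 bytes: K' = 01 a9 00.
XOR each byte with 0x36: 01⊕36=37, a9⊕36=9f, 00⊕36=36.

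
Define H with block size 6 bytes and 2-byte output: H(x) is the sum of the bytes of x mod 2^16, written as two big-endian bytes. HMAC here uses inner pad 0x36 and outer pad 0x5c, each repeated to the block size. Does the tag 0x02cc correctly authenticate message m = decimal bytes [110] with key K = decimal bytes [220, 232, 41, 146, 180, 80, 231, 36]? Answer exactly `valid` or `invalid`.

Key decimal bytes [220, 232, 41, 146, 180, 80, 231, 36] = dc e8 29 92 b4 50 e7 24 is 8 bytes > B = 6, so hash it first: H(key) = 04 8e, then zero-pad to 6 bytes: K' = 04 8e 00 00 00 00.
K' ⊕ ipad = 32 b8 36 36 36 36; K' ⊕ opad = 58 d2 5c 5c 5c 5c.
Inner hash: sum = 50+184+54+54+54+54+110 = 560 → 02 30.
Outer hash (recomputed tag): sum = 88+210+92+92+92+92+2+48 = 716 → 02 cc.
Recomputed tag = 02cc; claimed = 02cc → match.

valid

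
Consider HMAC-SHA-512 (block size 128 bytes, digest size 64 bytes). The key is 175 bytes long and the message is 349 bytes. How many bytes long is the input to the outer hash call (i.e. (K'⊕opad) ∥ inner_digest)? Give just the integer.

192

Key is 175 > 128 bytes, so it is hashed to 64 bytes then zero-padded to 128: |K'| = 128.
Outer input = (K'⊕opad) ∥ H(inner) → 128 + 64 = 192 bytes.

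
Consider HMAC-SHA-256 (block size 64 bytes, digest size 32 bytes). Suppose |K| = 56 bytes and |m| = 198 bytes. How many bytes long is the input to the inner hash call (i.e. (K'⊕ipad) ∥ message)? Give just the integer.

Key is 56 ≤ 64 bytes, zero-padded: |K'| = 64.
Inner input = (K'⊕ipad) ∥ m → 64 + 198 = 262 bytes.

262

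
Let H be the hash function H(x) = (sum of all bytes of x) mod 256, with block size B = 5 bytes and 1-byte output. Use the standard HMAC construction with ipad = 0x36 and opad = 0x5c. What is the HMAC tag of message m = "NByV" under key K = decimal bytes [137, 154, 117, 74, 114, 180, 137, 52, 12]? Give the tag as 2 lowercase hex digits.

1b

Key decimal bytes [137, 154, 117, 74, 114, 180, 137, 52, 12] = 89 9a 75 4a 72 b4 89 34 0c is 9 bytes > B = 5, so hash it first: H(key) = d1, then zero-pad to 5 bytes: K' = d1 00 00 00 00.
K' ⊕ ipad = e7 36 36 36 36.  K' ⊕ opad = 8d 5c 5c 5c 5c.
Inner input = (K'⊕ipad) ∥ m = e7 36 36 36 36 ∥ 4e 42 79 56.
Inner hash: sum = 231+54+54+54+54+78+66+121+86 = 798; mod 256 = 30 → 1e.
Outer input = (K'⊕opad) ∥ inner = 8d 5c 5c 5c 5c ∥ 1e.
Outer hash (tag): sum = 141+92+92+92+92+30 = 539; mod 256 = 27 → 1b.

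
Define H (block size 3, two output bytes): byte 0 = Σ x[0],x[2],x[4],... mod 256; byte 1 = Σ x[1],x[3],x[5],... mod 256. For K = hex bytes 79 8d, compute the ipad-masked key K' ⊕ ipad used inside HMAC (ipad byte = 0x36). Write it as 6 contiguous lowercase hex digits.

Key hex bytes 79 8d is 2 bytes ≤ B = 3; zero-pad to 3 bytes: K' = 79 8d 00.
XOR each byte with 0x36: 79⊕36=4f, 8d⊕36=bb, 00⊕36=36.

4fbb36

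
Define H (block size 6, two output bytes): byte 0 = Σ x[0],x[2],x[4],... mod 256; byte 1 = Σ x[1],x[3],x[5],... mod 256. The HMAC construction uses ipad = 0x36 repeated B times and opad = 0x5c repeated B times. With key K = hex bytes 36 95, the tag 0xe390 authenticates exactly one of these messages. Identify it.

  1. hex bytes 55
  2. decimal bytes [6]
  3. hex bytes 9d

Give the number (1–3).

1

Key hex bytes 36 95 is 2 bytes ≤ B = 6; zero-pad to 6 bytes: K' = 36 95 00 00 00 00.
K' ⊕ ipad = 00 a3 36 36 36 36; K' ⊕ opad = 6a c9 5c 5c 5c 5c.
m1: inner = H(00 a3 36 36 36 36 55) = c1 0f; tag = H(6a c9 5c 5c 5c 5c c1 0f) = e390 ← matches
m2: inner = H(00 a3 36 36 36 36 06) = 72 0f; tag = H(6a c9 5c 5c 5c 5c 72 0f) = 9490
m3: inner = H(00 a3 36 36 36 36 9d) = 09 0f; tag = H(6a c9 5c 5c 5c 5c 09 0f) = 2b90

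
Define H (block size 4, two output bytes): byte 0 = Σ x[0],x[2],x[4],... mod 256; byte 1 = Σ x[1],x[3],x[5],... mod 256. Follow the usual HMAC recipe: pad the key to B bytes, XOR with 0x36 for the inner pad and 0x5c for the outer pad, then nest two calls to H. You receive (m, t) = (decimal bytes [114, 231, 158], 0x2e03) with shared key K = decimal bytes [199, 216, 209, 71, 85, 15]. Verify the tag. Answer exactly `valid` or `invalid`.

valid

Key decimal bytes [199, 216, 209, 71, 85, 15] = c7 d8 d1 47 55 0f is 6 bytes > B = 4, so hash it first: H(key) = ed 2e, then zero-pad to 4 bytes: K' = ed 2e 00 00.
K' ⊕ ipad = db 18 36 36; K' ⊕ opad = b1 72 5c 5c.
Inner hash: even-index sum = 545 mod 256 = 33; odd-index sum = 309 mod 256 = 53 → 21 35.
Outer hash (recomputed tag): even-index sum = 302 mod 256 = 46; odd-index sum = 259 mod 256 = 3 → 2e 03.
Recomputed tag = 2e03; claimed = 2e03 → match.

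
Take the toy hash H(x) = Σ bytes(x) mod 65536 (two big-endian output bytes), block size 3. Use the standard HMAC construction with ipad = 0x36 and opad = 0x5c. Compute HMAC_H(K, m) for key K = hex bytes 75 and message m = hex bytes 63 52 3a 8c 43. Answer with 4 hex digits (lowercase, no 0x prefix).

0150

Key hex bytes 75 is 1 byte ≤ B = 3; zero-pad to 3 bytes: K' = 75 00 00.
K' ⊕ ipad = 43 36 36.  K' ⊕ opad = 29 5c 5c.
Inner input = (K'⊕ipad) ∥ m = 43 36 36 ∥ 63 52 3a 8c 43.
Inner hash: sum = 67+54+54+99+82+58+140+67 = 621 → 02 6d.
Outer input = (K'⊕opad) ∥ inner = 29 5c 5c ∥ 02 6d.
Outer hash (tag): sum = 41+92+92+2+109 = 336 → 01 50.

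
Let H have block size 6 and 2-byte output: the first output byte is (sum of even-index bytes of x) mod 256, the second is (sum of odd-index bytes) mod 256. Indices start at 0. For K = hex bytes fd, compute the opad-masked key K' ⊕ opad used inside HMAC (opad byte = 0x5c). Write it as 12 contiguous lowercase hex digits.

a15c5c5c5c5c

Key hex bytes fd is 1 byte ≤ B = 6; zero-pad to 6 bytes: K' = fd 00 00 00 00 00.
XOR each byte with 0x5c: fd⊕5c=a1, 00⊕5c=5c, 00⊕5c=5c, 00⊕5c=5c, 00⊕5c=5c, 00⊕5c=5c.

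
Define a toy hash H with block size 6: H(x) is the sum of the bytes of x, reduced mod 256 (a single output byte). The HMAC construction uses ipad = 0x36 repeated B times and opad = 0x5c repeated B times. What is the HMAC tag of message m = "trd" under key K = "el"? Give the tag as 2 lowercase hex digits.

Key "el" = 65 6c is 2 bytes ≤ B = 6; zero-pad to 6 bytes: K' = 65 6c 00 00 00 00.
K' ⊕ ipad = 53 5a 36 36 36 36.  K' ⊕ opad = 39 30 5c 5c 5c 5c.
Inner input = (K'⊕ipad) ∥ m = 53 5a 36 36 36 36 ∥ 74 72 64.
Inner hash: sum = 83+90+54+54+54+54+116+114+100 = 719; mod 256 = 207 → cf.
Outer input = (K'⊕opad) ∥ inner = 39 30 5c 5c 5c 5c ∥ cf.
Outer hash (tag): sum = 57+48+92+92+92+92+207 = 680; mod 256 = 168 → a8.

a8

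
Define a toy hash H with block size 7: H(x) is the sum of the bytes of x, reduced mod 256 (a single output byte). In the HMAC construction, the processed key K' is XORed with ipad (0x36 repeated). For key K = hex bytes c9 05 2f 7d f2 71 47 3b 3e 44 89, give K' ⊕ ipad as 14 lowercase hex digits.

Key hex bytes c9 05 2f 7d f2 71 47 3b 3e 44 89 is 11 bytes > B = 7, so hash it first: H(key) = 6a, then zero-pad to 7 bytes: K' = 6a 00 00 00 00 00 00.
XOR each byte with 0x36: 6a⊕36=5c, 00⊕36=36, 00⊕36=36, 00⊕36=36, 00⊕36=36, 00⊕36=36, 00⊕36=36.

5c363636363636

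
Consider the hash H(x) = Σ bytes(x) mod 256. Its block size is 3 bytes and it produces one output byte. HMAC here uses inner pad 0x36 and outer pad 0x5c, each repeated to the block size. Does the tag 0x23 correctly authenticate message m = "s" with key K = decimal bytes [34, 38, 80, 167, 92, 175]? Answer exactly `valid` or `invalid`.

Key decimal bytes [34, 38, 80, 167, 92, 175] = 22 26 50 a7 5c af is 6 bytes > B = 3, so hash it first: H(key) = 4a, then zero-pad to 3 bytes: K' = 4a 00 00.
K' ⊕ ipad = 7c 36 36; K' ⊕ opad = 16 5c 5c.
Inner hash: sum = 124+54+54+115 = 347; mod 256 = 91 → 5b.
Outer hash (recomputed tag): sum = 22+92+92+91 = 297; mod 256 = 41 → 29.
Recomputed tag = 29; claimed = 23 → mismatch.

invalid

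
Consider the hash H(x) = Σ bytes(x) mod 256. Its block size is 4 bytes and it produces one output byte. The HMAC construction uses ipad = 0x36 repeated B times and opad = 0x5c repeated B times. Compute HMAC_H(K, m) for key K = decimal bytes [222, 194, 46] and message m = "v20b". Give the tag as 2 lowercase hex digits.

Key decimal bytes [222, 194, 46] = de c2 2e is 3 bytes ≤ B = 4; zero-pad to 4 bytes: K' = de c2 2e 00.
K' ⊕ ipad = e8 f4 18 36.  K' ⊕ opad = 82 9e 72 5c.
Inner input = (K'⊕ipad) ∥ m = e8 f4 18 36 ∥ 76 32 30 62.
Inner hash: sum = 232+244+24+54+118+50+48+98 = 868; mod 256 = 100 → 64.
Outer input = (K'⊕opad) ∥ inner = 82 9e 72 5c ∥ 64.
Outer hash (tag): sum = 130+158+114+92+100 = 594; mod 256 = 82 → 52.

52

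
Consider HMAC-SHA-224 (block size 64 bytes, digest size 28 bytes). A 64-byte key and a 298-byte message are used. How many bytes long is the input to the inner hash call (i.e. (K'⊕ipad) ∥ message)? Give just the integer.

362

Key is 64 ≤ 64 bytes, zero-padded: |K'| = 64.
Inner input = (K'⊕ipad) ∥ m → 64 + 298 = 362 bytes.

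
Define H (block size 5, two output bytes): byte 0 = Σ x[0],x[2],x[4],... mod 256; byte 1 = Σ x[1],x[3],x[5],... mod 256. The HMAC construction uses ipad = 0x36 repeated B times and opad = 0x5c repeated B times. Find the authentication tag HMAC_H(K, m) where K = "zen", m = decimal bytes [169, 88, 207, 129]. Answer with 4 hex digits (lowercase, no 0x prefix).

b548

Key "zen" = 7a 65 6e is 3 bytes ≤ B = 5; zero-pad to 5 bytes: K' = 7a 65 6e 00 00.
K' ⊕ ipad = 4c 53 58 36 36.  K' ⊕ opad = 26 39 32 5c 5c.
Inner input = (K'⊕ipad) ∥ m = 4c 53 58 36 36 ∥ a9 58 cf 81.
Inner hash: even-index sum = 435 mod 256 = 179; odd-index sum = 513 mod 256 = 1 → b3 01.
Outer input = (K'⊕opad) ∥ inner = 26 39 32 5c 5c ∥ b3 01.
Outer hash (tag): even-index sum = 181 mod 256 = 181; odd-index sum = 328 mod 256 = 72 → b5 48.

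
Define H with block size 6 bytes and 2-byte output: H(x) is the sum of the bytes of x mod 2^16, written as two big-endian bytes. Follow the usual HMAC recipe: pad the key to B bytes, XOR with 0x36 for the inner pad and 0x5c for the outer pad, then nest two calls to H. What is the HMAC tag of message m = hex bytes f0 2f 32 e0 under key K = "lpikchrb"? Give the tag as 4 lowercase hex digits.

Key "lpikchrb" = 6c 70 69 6b 63 68 72 62 is 8 bytes > B = 6, so hash it first: H(key) = 03 4f, then zero-pad to 6 bytes: K' = 03 4f 00 00 00 00.
K' ⊕ ipad = 35 79 36 36 36 36.  K' ⊕ opad = 5f 13 5c 5c 5c 5c.
Inner input = (K'⊕ipad) ∥ m = 35 79 36 36 36 36 ∥ f0 2f 32 e0.
Inner hash: sum = 53+121+54+54+54+54+240+47+50+224 = 951 → 03 b7.
Outer input = (K'⊕opad) ∥ inner = 5f 13 5c 5c 5c 5c ∥ 03 b7.
Outer hash (tag): sum = 95+19+92+92+92+92+3+183 = 668 → 02 9c.

029c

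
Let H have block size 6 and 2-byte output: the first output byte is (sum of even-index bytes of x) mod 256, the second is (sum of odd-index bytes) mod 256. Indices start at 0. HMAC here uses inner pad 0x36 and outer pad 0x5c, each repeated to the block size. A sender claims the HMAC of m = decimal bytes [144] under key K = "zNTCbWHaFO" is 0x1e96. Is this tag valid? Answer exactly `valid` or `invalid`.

valid

Key "zNTCbWHaFO" = 7a 4e 54 43 62 57 48 61 46 4f is 10 bytes > B = 6, so hash it first: H(key) = be 98, then zero-pad to 6 bytes: K' = be 98 00 00 00 00.
K' ⊕ ipad = 88 ae 36 36 36 36; K' ⊕ opad = e2 c4 5c 5c 5c 5c.
Inner hash: even-index sum = 388 mod 256 = 132; odd-index sum = 282 mod 256 = 26 → 84 1a.
Outer hash (recomputed tag): even-index sum = 542 mod 256 = 30; odd-index sum = 406 mod 256 = 150 → 1e 96.
Recomputed tag = 1e96; claimed = 1e96 → match.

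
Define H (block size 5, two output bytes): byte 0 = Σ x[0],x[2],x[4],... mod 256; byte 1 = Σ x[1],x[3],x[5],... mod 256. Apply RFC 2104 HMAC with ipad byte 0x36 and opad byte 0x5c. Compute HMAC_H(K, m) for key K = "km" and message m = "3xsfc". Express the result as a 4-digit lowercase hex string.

Key "km" = 6b 6d is 2 bytes ≤ B = 5; zero-pad to 5 bytes: K' = 6b 6d 00 00 00.
K' ⊕ ipad = 5d 5b 36 36 36.  K' ⊕ opad = 37 31 5c 5c 5c.
Inner input = (K'⊕ipad) ∥ m = 5d 5b 36 36 36 ∥ 33 78 73 66 63.
Inner hash: even-index sum = 423 mod 256 = 167; odd-index sum = 410 mod 256 = 154 → a7 9a.
Outer input = (K'⊕opad) ∥ inner = 37 31 5c 5c 5c ∥ a7 9a.
Outer hash (tag): even-index sum = 393 mod 256 = 137; odd-index sum = 308 mod 256 = 52 → 89 34.

8934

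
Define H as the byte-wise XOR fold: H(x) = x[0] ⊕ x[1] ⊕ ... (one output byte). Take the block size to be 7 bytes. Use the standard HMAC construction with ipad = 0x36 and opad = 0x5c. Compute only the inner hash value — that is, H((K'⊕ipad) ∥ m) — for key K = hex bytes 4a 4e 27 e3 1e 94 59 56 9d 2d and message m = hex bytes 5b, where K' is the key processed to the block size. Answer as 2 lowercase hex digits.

Key hex bytes 4a 4e 27 e3 1e 94 59 56 9d 2d is 10 bytes > B = 7, so hash it first: H(key) = f5, then zero-pad to 7 bytes: K' = f5 00 00 00 00 00 00.
K' ⊕ ipad = c3 36 36 36 36 36 36.
Inner input = c3 36 36 36 36 36 36 ∥ 5b.
Inner hash: XOR c3⊕36⊕36⊕36⊕36⊕36⊕36⊕5b = 98.

98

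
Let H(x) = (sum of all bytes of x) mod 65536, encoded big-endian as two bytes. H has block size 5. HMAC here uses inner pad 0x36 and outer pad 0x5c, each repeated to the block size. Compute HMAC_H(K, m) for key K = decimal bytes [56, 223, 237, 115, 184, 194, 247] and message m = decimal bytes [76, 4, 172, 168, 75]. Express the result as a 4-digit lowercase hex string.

02c4

Key decimal bytes [56, 223, 237, 115, 184, 194, 247] = 38 df ed 73 b8 c2 f7 is 7 bytes > B = 5, so hash it first: H(key) = 04 e8, then zero-pad to 5 bytes: K' = 04 e8 00 00 00.
K' ⊕ ipad = 32 de 36 36 36.  K' ⊕ opad = 58 b4 5c 5c 5c.
Inner input = (K'⊕ipad) ∥ m = 32 de 36 36 36 ∥ 4c 04 ac a8 4b.
Inner hash: sum = 50+222+54+54+54+76+4+172+168+75 = 929 → 03 a1.
Outer input = (K'⊕opad) ∥ inner = 58 b4 5c 5c 5c ∥ 03 a1.
Outer hash (tag): sum = 88+180+92+92+92+3+161 = 708 → 02 c4.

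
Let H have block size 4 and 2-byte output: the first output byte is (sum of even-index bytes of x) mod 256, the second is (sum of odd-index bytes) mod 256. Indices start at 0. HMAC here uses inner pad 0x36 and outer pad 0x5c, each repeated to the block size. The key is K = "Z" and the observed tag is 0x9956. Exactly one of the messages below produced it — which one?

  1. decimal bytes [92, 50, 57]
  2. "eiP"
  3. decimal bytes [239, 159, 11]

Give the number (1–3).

1

Key "Z" = 5a is 1 byte ≤ B = 4; zero-pad to 4 bytes: K' = 5a 00 00 00.
K' ⊕ ipad = 6c 36 36 36; K' ⊕ opad = 06 5c 5c 5c.
m1: inner = H(6c 36 36 36 5c 32 39) = 37 9e; tag = H(06 5c 5c 5c 37 9e) = 9956 ← matches
m2: inner = H(6c 36 36 36 65 69 50) = 57 d5; tag = H(06 5c 5c 5c 57 d5) = b98d
m3: inner = H(6c 36 36 36 ef 9f 0b) = 9c 0b; tag = H(06 5c 5c 5c 9c 0b) = fec3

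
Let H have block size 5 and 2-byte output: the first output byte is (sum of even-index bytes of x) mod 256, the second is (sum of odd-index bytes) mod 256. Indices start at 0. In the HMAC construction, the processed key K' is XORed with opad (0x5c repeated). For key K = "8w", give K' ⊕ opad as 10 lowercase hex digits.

Key "8w" = 38 77 is 2 bytes ≤ B = 5; zero-pad to 5 bytes: K' = 38 77 00 00 00.
XOR each byte with 0x5c: 38⊕5c=64, 77⊕5c=2b, 00⊕5c=5c, 00⊕5c=5c, 00⊕5c=5c.

642b5c5c5c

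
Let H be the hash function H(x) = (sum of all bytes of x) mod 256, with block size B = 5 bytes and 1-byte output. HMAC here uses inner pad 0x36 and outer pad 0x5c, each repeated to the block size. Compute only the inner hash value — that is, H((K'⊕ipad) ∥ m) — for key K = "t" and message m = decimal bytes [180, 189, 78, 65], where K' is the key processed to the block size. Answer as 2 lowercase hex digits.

Key "t" = 74 is 1 byte ≤ B = 5; zero-pad to 5 bytes: K' = 74 00 00 00 00.
K' ⊕ ipad = 42 36 36 36 36.
Inner input = 42 36 36 36 36 ∥ b4 bd 4e 41.
Inner hash: sum = 66+54+54+54+54+180+189+78+65 = 794; mod 256 = 26 → 1a.

1a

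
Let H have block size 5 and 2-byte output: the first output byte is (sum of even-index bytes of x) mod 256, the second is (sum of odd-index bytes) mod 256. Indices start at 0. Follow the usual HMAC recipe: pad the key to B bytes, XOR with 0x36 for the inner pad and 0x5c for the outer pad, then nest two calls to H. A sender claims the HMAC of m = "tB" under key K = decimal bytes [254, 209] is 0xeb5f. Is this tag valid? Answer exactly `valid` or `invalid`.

valid

Key decimal bytes [254, 209] = fe d1 is 2 bytes ≤ B = 5; zero-pad to 5 bytes: K' = fe d1 00 00 00.
K' ⊕ ipad = c8 e7 36 36 36; K' ⊕ opad = a2 8d 5c 5c 5c.
Inner hash: even-index sum = 374 mod 256 = 118; odd-index sum = 401 mod 256 = 145 → 76 91.
Outer hash (recomputed tag): even-index sum = 491 mod 256 = 235; odd-index sum = 351 mod 256 = 95 → eb 5f.
Recomputed tag = eb5f; claimed = eb5f → match.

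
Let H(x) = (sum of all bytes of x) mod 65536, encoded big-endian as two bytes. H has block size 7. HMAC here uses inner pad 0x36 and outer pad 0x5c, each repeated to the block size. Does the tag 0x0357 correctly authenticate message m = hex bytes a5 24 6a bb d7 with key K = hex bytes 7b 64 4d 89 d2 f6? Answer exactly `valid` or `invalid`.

valid

Key hex bytes 7b 64 4d 89 d2 f6 is 6 bytes ≤ B = 7; zero-pad to 7 bytes: K' = 7b 64 4d 89 d2 f6 00.
K' ⊕ ipad = 4d 52 7b bf e4 c0 36; K' ⊕ opad = 27 38 11 d5 8e aa 5c.
Inner hash: sum = 77+82+123+191+228+192+54+165+36+106+187+215 = 1656 → 06 78.
Outer hash (recomputed tag): sum = 39+56+17+213+142+170+92+6+120 = 855 → 03 57.
Recomputed tag = 0357; claimed = 0357 → match.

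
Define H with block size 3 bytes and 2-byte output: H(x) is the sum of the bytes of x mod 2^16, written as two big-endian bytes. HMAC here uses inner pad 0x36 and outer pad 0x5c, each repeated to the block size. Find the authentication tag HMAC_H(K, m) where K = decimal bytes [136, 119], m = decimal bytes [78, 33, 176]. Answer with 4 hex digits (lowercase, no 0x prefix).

Key decimal bytes [136, 119] = 88 77 is 2 bytes ≤ B = 3; zero-pad to 3 bytes: K' = 88 77 00.
K' ⊕ ipad = be 41 36.  K' ⊕ opad = d4 2b 5c.
Inner input = (K'⊕ipad) ∥ m = be 41 36 ∥ 4e 21 b0.
Inner hash: sum = 190+65+54+78+33+176 = 596 → 02 54.
Outer input = (K'⊕opad) ∥ inner = d4 2b 5c ∥ 02 54.
Outer hash (tag): sum = 212+43+92+2+84 = 433 → 01 b1.

01b1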